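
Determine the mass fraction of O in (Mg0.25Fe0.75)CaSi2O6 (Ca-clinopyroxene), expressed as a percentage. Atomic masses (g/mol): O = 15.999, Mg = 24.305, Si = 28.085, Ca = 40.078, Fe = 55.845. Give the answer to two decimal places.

39.96 wt%

Formula mass = 0.25×24.305 + 0.75×55.845 + 1×40.078 + 2×28.085 + 6×15.999 = 240.202 g/mol, of which 95.994 g is O.
So O makes up 95.994/240.202 = 0.3996 of the mass, i.e. 39.96%.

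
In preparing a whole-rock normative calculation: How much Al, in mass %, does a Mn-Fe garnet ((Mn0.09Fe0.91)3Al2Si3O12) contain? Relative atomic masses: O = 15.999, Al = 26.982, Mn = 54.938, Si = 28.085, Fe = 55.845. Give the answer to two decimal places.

10.85 mass %

Formula mass = 0.27*54.938 + 2.73*55.845 + 2*26.982 + 3*28.085 + 12*15.999 = 497.497 g/mol, of which 53.964 g is Al.
So Al makes up 53.964/497.497 = 0.1085 of the mass, i.e. 10.85%.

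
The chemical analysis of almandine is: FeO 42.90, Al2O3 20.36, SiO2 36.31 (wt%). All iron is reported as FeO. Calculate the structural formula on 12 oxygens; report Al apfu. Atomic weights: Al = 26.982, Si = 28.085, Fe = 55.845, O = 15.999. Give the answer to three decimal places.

1.993 Al apfu

FeO (M=71.844): mol = 0.59713; Fe = 0.59713, O = 0.59713.
Al2O3 (M=101.961): mol = 0.19968; Al = 0.39936, O = 0.59904.
SiO2 (M=60.083): mol = 0.60433; Si = 0.60433, O = 1.20866.
ΣO = 2.40483; factor = 12/ΣO = 4.98996.
Al apfu = 0.39936 × 4.98996 = 1.993.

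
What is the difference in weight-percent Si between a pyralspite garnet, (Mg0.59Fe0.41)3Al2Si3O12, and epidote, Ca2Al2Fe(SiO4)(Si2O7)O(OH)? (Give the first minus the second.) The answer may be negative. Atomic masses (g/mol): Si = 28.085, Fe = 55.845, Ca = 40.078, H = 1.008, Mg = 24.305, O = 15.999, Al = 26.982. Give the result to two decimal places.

1.63 percentage points

M((Mg0.59Fe0.41)3Al2Si3O12) = 441.916 g/mol, so wt% Si = 84.255/441.916 × 100 = 19.07%.
M(Ca2Al2Fe(SiO4)(Si2O7)O(OH)) = 483.215 g/mol, so wt% Si = 84.255/483.215 × 100 = 17.44%.
19.07 − 17.44 = 1.63 pp.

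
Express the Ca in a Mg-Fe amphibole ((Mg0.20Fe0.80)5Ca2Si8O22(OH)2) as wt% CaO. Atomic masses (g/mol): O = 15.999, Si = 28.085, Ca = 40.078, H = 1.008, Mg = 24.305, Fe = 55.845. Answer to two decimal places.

Formula mass = 938.513 g/mol.
2 Ca → 2.0000 mol CaO per formula unit; M(CaO) = 56.077, so CaO mass = 112.154 g.
112.154/938.513 × 100 = 11.95 wt%.

11.95 wt%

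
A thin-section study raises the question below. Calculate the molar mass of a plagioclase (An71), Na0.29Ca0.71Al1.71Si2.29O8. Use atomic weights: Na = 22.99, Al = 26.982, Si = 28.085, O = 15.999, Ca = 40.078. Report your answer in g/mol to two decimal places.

M = 0.29×22.99 + 0.71×40.078 + 1.71×26.982 + 2.29×28.085 + 8×15.999

273.57 g/mol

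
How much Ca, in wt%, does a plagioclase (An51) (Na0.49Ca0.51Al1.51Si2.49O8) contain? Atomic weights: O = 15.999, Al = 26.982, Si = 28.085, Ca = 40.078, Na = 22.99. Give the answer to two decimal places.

M(Na0.49Ca0.51Al1.51Si2.49O8) = 270.371 g/mol.
Ca contributes 0.51 × 40.078 = 20.440 g per mole.
20.440/270.371 = 0.0756 → 7.56%.

7.56 wt%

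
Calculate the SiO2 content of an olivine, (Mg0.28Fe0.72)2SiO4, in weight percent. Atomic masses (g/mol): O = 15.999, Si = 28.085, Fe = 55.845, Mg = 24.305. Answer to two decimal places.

Formula mass = 186.109 g/mol.
1 Si → 1.0000 mol SiO2 per formula unit; M(SiO2) = 60.083, so SiO2 mass = 60.083 g.
60.083/186.109 × 100 = 32.28 wt%.

32.28 wt%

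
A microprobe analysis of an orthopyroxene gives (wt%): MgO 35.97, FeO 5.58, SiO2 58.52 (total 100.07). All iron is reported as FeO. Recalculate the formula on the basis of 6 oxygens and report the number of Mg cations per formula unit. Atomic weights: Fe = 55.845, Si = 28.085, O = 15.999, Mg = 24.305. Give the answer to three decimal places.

35.97 wt% MgO ÷ 40.304 g/mol = 0.89247 mol, giving 0.89247 Mg and 0.89247 O.
5.58 wt% FeO ÷ 71.844 g/mol = 0.07767 mol, giving 0.07767 Fe and 0.07767 O.
58.52 wt% SiO2 ÷ 60.083 g/mol = 0.97399 mol, giving 0.97399 Si and 1.94798 O.
Oxygen sums to 2.91812; scaling by 6/2.91812 = 2.05612 puts the formula on 6 O.
Mg: 0.89247 × 2.05612 = 1.835 atoms per formula unit.

1.835 Mg apfu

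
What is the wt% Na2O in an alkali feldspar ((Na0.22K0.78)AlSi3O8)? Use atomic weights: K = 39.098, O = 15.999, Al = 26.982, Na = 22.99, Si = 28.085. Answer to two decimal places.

Formula mass = 274.783 g/mol.
0.22 Na → 0.1100 mol Na2O per formula unit; M(Na2O) = 61.979, so Na2O mass = 6.818 g.
6.818/274.783 × 100 = 2.48 wt%.

2.48 wt%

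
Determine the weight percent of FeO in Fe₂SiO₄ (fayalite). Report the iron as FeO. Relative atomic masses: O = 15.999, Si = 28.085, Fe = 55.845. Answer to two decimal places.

70.51 wt%

Molar mass of Fe₂SiO₄ = 2*55.845 + 1*28.085 + 4*15.999 = 203.771 g/mol.
Each formula unit contains 2 Fe, equivalent to 2/1 = 2.0000 mol FeO.
M(FeO) = 1×55.845 + 1×15.999 = 71.844 g/mol.
Mass of FeO per formula unit = 2.0000 × 71.844 = 143.688 g.
FeO wt% = 143.688 / 203.771 × 100 = 70.51%.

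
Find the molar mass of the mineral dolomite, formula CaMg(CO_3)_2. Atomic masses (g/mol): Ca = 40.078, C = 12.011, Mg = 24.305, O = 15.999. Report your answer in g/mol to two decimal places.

184.40 g/mol

M = 1×40.078 + 1×24.305 + 2×12.011 + 6×15.999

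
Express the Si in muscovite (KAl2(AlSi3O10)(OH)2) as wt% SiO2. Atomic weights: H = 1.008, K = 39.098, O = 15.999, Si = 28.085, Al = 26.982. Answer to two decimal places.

Molar mass of KAl2(AlSi3O10)(OH)2 = 1*39.098 + 3*26.982 + 3*28.085 + 12*15.999 + 2*1.008 = 398.303 g/mol.
Each formula unit contains 3 Si, equivalent to 3/1 = 3.0000 mol SiO2.
M(SiO2) = 1×28.085 + 2×15.999 = 60.083 g/mol.
Mass of SiO2 per formula unit = 3.0000 × 60.083 = 180.249 g.
SiO2 wt% = 180.249 / 398.303 × 100 = 45.25%.

45.25 wt%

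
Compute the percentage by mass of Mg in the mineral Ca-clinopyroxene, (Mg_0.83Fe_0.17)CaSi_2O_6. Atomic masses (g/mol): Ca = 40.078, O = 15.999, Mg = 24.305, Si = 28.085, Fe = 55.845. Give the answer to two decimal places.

M((Mg_0.83Fe_0.17)CaSi_2O_6) = 221.909 g/mol.
Mg contributes 0.83 × 24.305 = 20.173 g per mole.
20.173/221.909 = 0.0909 → 9.09%.

9.09 wt%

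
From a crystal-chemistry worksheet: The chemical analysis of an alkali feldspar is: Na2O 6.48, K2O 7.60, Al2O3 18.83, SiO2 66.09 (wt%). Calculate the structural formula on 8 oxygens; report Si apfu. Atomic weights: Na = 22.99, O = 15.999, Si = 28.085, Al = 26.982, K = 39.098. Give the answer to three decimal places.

2.994 Si apfu

Na2O (M=61.979): mol = 0.10455; Na = 0.20910, O = 0.10455.
K2O (M=94.195): mol = 0.08068; K = 0.16136, O = 0.08068.
Al2O3 (M=101.961): mol = 0.18468; Al = 0.36936, O = 0.55404.
SiO2 (M=60.083): mol = 1.09998; Si = 1.09998, O = 2.19996.
ΣO = 2.93923; factor = 8/ΣO = 2.72180.
Si apfu = 1.09998 × 2.72180 = 2.994.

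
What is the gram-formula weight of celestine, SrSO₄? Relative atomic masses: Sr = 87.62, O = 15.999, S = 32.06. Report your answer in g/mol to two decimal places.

M = 1×87.62 + 1×32.06 + 4×15.999

183.68 g/mol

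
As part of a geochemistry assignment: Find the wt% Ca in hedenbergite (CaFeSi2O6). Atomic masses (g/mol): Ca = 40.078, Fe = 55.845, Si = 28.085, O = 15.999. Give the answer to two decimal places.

16.15 wt%

M(CaFeSi2O6) = 248.087 g/mol.
Ca contributes 1 × 40.078 = 40.078 g per mole.
40.078/248.087 = 0.1615 → 16.15%.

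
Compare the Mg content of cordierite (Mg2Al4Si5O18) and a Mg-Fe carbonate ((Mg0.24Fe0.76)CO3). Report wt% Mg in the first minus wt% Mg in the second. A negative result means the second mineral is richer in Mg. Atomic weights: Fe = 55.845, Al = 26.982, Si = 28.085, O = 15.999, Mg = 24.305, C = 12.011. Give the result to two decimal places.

2.92 percentage points

Mg in Mg2Al4Si5O18: molar mass 584.945 g/mol; 2×24.305 = 48.610 g → 8.31 wt%.
Mg in (Mg0.24Fe0.76)CO3: molar mass 108.283 g/mol; 0.24×24.305 = 5.833 g → 5.39 wt%.
Difference = 8.31 − 5.39 = 2.92 percentage points.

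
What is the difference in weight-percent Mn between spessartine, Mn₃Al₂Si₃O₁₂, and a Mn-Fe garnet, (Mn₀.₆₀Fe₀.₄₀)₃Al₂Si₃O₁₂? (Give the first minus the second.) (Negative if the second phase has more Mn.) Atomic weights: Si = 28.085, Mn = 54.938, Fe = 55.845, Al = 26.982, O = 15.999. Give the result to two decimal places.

First mineral: 164.814 g Mn in 495.021 g formula = 33.29 wt% Mn.
Second mineral: 98.888 g Mn in 496.109 g formula = 19.93 wt% Mn.
33.29% − 19.93% gives a difference of 13.36 percentage points.

13.36 percentage points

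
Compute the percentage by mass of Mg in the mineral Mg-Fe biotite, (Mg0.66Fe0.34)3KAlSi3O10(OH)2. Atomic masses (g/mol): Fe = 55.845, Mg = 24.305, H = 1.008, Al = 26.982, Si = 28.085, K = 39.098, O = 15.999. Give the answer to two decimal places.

10.71 mass %

Molar mass of (Mg0.66Fe0.34)3KAlSi3O10(OH)2: 1.98×24.305 + 1.02×55.845 + 1×39.098 + 1×26.982 + 3×28.085 + 12×15.999 + 2×1.008 = 449.425 g/mol.
Mass of Mg per formula unit: 1.98 × 24.305 = 48.124 g.
Weight fraction Mg = 48.124 / 449.425 = 0.1071.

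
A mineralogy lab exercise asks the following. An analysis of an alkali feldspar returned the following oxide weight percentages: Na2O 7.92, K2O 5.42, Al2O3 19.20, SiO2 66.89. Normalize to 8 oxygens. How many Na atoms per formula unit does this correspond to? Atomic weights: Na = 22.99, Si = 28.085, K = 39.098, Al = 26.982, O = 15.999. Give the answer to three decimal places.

0.687 Na apfu

Na2O: 7.92/61.979 = 0.12779 mol → 0.25558 mol Na, 0.12779 mol O.
K2O: 5.42/94.195 = 0.05754 mol → 0.11508 mol K, 0.05754 mol O.
Al2O3: 19.20/101.961 = 0.18831 mol → 0.37662 mol Al, 0.56493 mol O.
SiO2: 66.89/60.083 = 1.11329 mol → 1.11329 mol Si, 2.22658 mol O.
Total oxygen = 2.97684 mol. Normalization factor = 8/2.97684 = 2.68741.
Na per 8 O = 0.25558 × 2.68741 = 0.687.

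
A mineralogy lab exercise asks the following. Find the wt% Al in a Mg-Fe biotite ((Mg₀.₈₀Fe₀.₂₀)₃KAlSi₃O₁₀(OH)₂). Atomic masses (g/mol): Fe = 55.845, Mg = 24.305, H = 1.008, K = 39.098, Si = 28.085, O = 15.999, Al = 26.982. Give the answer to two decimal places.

M((Mg₀.₈₀Fe₀.₂₀)₃KAlSi₃O₁₀(OH)₂) = 436.178 g/mol.
Al contributes 1 × 26.982 = 26.982 g per mole.
26.982/436.178 = 0.0619 → 6.19%.

6.19 weight percent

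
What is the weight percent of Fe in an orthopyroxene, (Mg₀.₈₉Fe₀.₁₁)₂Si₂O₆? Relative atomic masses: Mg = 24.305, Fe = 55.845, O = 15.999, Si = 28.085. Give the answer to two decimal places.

5.91 weight percent

Formula mass = 1.78×24.305 + 0.22×55.845 + 2×28.085 + 6×15.999 = 207.713 g/mol, of which 12.286 g is Fe.
So Fe makes up 12.286/207.713 = 0.0591 of the mass, i.e. 5.91%.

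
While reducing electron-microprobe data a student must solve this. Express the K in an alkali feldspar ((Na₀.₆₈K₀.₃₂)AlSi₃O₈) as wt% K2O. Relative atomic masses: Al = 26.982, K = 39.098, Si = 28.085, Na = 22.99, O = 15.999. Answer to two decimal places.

5.64 wt%

Molar mass of (Na₀.₆₈K₀.₃₂)AlSi₃O₈ = 0.68*22.99 + 0.32*39.098 + 1*26.982 + 3*28.085 + 8*15.999 = 267.374 g/mol.
Each formula unit contains 0.32 K, equivalent to 0.32/2 = 0.1600 mol K2O.
M(K2O) = 2×39.098 + 1×15.999 = 94.195 g/mol.
Mass of K2O per formula unit = 0.1600 × 94.195 = 15.071 g.
K2O wt% = 15.071 / 267.374 × 100 = 5.64%.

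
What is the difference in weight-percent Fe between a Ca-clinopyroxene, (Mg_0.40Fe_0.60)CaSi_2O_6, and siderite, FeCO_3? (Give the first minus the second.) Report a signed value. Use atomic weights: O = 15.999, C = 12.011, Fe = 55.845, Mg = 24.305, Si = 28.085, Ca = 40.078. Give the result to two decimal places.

First mineral: 33.507 g Fe in 235.471 g formula = 14.23 wt% Fe.
Second mineral: 55.845 g Fe in 115.853 g formula = 48.20 wt% Fe.
14.23% − 48.20% gives a difference of -33.97 percentage points.

-33.97 percentage points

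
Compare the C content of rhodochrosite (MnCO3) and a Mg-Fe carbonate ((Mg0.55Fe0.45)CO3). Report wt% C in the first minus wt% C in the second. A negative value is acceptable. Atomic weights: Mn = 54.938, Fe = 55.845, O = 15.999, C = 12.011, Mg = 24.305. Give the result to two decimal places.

C in MnCO3: molar mass 114.946 g/mol; 1×12.011 = 12.011 g → 10.45 wt%.
C in (Mg0.55Fe0.45)CO3: molar mass 98.506 g/mol; 1×12.011 = 12.011 g → 12.19 wt%.
Difference = 10.45 − 12.19 = -1.74 percentage points.

-1.74 percentage points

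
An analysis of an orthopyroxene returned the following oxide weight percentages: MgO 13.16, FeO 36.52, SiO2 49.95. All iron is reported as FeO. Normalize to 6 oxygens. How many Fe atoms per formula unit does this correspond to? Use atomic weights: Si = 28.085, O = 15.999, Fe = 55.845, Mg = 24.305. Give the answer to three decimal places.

MgO: 13.16/40.304 = 0.32652 mol → 0.32652 mol Mg, 0.32652 mol O.
FeO: 36.52/71.844 = 0.50832 mol → 0.50832 mol Fe, 0.50832 mol O.
SiO2: 49.95/60.083 = 0.83135 mol → 0.83135 mol Si, 1.66270 mol O.
Total oxygen = 2.49754 mol. Normalization factor = 6/2.49754 = 2.40236.
Fe per 6 O = 0.50832 × 2.40236 = 1.221.

1.221 Fe apfu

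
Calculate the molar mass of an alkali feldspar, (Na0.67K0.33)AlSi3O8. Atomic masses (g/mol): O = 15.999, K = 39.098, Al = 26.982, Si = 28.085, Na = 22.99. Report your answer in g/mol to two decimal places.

The formula mass is the sum 0.67*22.99 + 0.33*39.098 + 1*26.982 + 3*28.085 + 8*15.999.

267.53 g/mol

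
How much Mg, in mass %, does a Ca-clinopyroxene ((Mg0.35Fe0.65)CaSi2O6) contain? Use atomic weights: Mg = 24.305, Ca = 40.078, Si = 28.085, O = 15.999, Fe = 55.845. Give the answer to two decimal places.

3.59 mass %

M((Mg0.35Fe0.65)CaSi2O6) = 237.048 g/mol.
Mg contributes 0.35 × 24.305 = 8.507 g per mole.
8.507/237.048 = 0.0359 → 3.59%.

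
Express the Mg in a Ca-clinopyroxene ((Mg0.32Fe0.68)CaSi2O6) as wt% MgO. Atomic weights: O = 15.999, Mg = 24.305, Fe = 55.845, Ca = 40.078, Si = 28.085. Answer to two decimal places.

Molar mass of (Mg0.32Fe0.68)CaSi2O6 = 0.32*24.305 + 0.68*55.845 + 1*40.078 + 2*28.085 + 6*15.999 = 237.994 g/mol.
Each formula unit contains 0.32 Mg, equivalent to 0.32/1 = 0.3200 mol MgO.
M(MgO) = 1×24.305 + 1×15.999 = 40.304 g/mol.
Mass of MgO per formula unit = 0.3200 × 40.304 = 12.897 g.
MgO wt% = 12.897 / 237.994 × 100 = 5.42%.

5.42 wt%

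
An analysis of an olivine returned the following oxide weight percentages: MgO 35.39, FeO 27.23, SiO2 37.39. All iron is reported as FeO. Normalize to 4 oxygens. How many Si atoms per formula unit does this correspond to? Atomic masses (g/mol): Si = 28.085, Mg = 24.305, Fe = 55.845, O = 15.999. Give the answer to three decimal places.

0.995 Si apfu

MgO (M=40.304): mol = 0.87808; Mg = 0.87808, O = 0.87808.
FeO (M=71.844): mol = 0.37902; Fe = 0.37902, O = 0.37902.
SiO2 (M=60.083): mol = 0.62231; Si = 0.62231, O = 1.24462.
ΣO = 2.50172; factor = 4/ΣO = 1.59890.
Si apfu = 0.62231 × 1.59890 = 0.995.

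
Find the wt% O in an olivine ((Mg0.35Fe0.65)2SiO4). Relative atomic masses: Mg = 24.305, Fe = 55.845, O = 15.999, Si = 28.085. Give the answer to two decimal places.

Molar mass of (Mg0.35Fe0.65)2SiO4: 0.70·24.305 + 1.30·55.845 + 1·28.085 + 4·15.999 = 181.693 g/mol.
Mass of O per formula unit: 4 × 15.999 = 63.996 g.
Weight fraction O = 63.996 / 181.693 = 0.3522.

35.22 weight percent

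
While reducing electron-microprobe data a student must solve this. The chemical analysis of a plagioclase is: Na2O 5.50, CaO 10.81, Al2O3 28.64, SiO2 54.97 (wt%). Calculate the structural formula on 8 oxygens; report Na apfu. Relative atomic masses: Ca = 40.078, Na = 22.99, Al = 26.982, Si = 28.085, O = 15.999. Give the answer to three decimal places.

0.481 Na apfu

Na2O (M=61.979): mol = 0.08874; Na = 0.17748, O = 0.08874.
CaO (M=56.077): mol = 0.19277; Ca = 0.19277, O = 0.19277.
Al2O3 (M=101.961): mol = 0.28089; Al = 0.56178, O = 0.84267.
SiO2 (M=60.083): mol = 0.91490; Si = 0.91490, O = 1.82980.
ΣO = 2.95398; factor = 8/ΣO = 2.70821.
Na apfu = 0.17748 × 2.70821 = 0.481.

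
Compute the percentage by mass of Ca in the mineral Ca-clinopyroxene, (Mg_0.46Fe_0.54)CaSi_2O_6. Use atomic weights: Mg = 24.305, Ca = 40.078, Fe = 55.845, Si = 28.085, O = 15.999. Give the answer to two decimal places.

M((Mg_0.46Fe_0.54)CaSi_2O_6) = 233.579 g/mol.
Ca contributes 1 × 40.078 = 40.078 g per mole.
40.078/233.579 = 0.1716 → 17.16%.

17.16 wt%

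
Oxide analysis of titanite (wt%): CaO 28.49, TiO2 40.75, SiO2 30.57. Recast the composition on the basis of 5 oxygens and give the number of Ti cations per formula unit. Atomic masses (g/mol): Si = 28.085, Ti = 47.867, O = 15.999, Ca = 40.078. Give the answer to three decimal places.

CaO (M=56.077): mol = 0.50805; Ca = 0.50805, O = 0.50805.
TiO2 (M=79.865): mol = 0.51024; Ti = 0.51024, O = 1.02048.
SiO2 (M=60.083): mol = 0.50880; Si = 0.50880, O = 1.01760.
ΣO = 2.54613; factor = 5/ΣO = 1.96376.
Ti apfu = 0.51024 × 1.96376 = 1.002.

1.002 Ti apfu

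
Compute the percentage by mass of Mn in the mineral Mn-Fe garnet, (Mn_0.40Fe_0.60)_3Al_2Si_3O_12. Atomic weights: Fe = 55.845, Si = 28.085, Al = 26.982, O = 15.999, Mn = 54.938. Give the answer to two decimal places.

13.27 weight percent

Formula mass = 1.20·54.938 + 1.80·55.845 + 2·26.982 + 3·28.085 + 12·15.999 = 496.654 g/mol, of which 65.926 g is Mn.
So Mn makes up 65.926/496.654 = 0.1327 of the mass, i.e. 13.27%.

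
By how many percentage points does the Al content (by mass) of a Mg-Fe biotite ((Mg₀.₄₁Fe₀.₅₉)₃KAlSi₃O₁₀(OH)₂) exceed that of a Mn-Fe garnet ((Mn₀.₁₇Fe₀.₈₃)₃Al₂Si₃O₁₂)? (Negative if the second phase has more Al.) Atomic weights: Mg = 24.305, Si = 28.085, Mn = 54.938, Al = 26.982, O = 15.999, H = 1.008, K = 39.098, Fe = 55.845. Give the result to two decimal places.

-5.15 percentage points

M((Mg₀.₄₁Fe₀.₅₉)₃KAlSi₃O₁₀(OH)₂) = 473.080 g/mol, so wt% Al = 26.982/473.080 × 100 = 5.70%.
M((Mn₀.₁₇Fe₀.₈₃)₃Al₂Si₃O₁₂) = 497.279 g/mol, so wt% Al = 53.964/497.279 × 100 = 10.85%.
5.70 − 10.85 = -5.15 pp.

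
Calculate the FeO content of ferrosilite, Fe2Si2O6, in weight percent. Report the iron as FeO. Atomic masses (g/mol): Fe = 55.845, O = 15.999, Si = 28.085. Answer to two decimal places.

54.46 wt%

Molar mass of Fe2Si2O6 = 2*55.845 + 2*28.085 + 6*15.999 = 263.854 g/mol.
Each formula unit contains 2 Fe, equivalent to 2/1 = 2.0000 mol FeO.
M(FeO) = 1×55.845 + 1×15.999 = 71.844 g/mol.
Mass of FeO per formula unit = 2.0000 × 71.844 = 143.688 g.
FeO wt% = 143.688 / 263.854 × 100 = 54.46%.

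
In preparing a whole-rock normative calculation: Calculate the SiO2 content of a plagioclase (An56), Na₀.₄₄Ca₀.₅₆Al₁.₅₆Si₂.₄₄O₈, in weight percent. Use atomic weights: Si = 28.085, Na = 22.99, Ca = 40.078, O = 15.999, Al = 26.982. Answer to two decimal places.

Molar mass of Na₀.₄₄Ca₀.₅₆Al₁.₅₆Si₂.₄₄O₈ = 0.44·22.99 + 0.56·40.078 + 1.56·26.982 + 2.44·28.085 + 8·15.999 = 271.171 g/mol.
Each formula unit contains 2.44 Si, equivalent to 2.44/1 = 2.4400 mol SiO2.
M(SiO2) = 1×28.085 + 2×15.999 = 60.083 g/mol.
Mass of SiO2 per formula unit = 2.4400 × 60.083 = 146.603 g.
SiO2 wt% = 146.603 / 271.171 × 100 = 54.06%.

54.06 wt%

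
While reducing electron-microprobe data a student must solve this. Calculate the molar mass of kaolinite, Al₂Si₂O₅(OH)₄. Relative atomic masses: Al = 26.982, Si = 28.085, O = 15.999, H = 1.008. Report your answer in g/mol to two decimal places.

258.16 g/mol

The formula mass is the sum 2×26.982 + 2×28.085 + 9×15.999 + 4×1.008.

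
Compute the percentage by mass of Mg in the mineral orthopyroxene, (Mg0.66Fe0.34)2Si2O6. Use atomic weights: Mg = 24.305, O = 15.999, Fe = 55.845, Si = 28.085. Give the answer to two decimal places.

14.44 mass %

M((Mg0.66Fe0.34)2Si2O6) = 222.221 g/mol.
Mg contributes 1.32 × 24.305 = 32.083 g per mole.
32.083/222.221 = 0.1444 → 14.44%.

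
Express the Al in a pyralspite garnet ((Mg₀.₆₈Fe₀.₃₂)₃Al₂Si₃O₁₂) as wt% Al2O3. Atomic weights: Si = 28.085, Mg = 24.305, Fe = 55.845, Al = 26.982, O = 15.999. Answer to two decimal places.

23.53 wt%

Molar mass of (Mg₀.₆₈Fe₀.₃₂)₃Al₂Si₃O₁₂ = 2.04·24.305 + 0.96·55.845 + 2·26.982 + 3·28.085 + 12·15.999 = 433.400 g/mol.
Each formula unit contains 2 Al, equivalent to 2/2 = 1.0000 mol Al2O3.
M(Al2O3) = 2×26.982 + 3×15.999 = 101.961 g/mol.
Mass of Al2O3 per formula unit = 1.0000 × 101.961 = 101.961 g.
Al2O3 wt% = 101.961 / 433.400 × 100 = 23.53%.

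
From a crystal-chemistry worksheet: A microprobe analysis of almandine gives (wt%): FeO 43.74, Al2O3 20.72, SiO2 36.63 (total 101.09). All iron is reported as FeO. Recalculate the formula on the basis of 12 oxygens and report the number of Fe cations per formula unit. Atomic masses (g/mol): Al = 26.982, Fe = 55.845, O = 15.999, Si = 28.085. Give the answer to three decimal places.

43.74 wt% FeO ÷ 71.844 g/mol = 0.60882 mol, giving 0.60882 Fe and 0.60882 O.
20.72 wt% Al2O3 ÷ 101.961 g/mol = 0.20321 mol, giving 0.40642 Al and 0.60963 O.
36.63 wt% SiO2 ÷ 60.083 g/mol = 0.60966 mol, giving 0.60966 Si and 1.21932 O.
Oxygen sums to 2.43777; scaling by 12/2.43777 = 4.92253 puts the formula on 12 O.
Fe: 0.60882 × 4.92253 = 2.997 atoms per formula unit.

2.997 Fe apfu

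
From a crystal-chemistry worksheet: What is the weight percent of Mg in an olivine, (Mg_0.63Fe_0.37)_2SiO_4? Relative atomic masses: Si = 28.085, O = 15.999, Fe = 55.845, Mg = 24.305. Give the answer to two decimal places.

M((Mg_0.63Fe_0.37)_2SiO_4) = 164.031 g/mol.
Mg contributes 1.26 × 24.305 = 30.624 g per mole.
30.624/164.031 = 0.1867 → 18.67%.

18.67 weight percent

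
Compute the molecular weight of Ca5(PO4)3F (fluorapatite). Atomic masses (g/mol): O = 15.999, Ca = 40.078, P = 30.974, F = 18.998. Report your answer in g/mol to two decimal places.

504.30 g/mol

The formula mass is the sum 5×40.078 + 3×30.974 + 12×15.999 + 1×18.998.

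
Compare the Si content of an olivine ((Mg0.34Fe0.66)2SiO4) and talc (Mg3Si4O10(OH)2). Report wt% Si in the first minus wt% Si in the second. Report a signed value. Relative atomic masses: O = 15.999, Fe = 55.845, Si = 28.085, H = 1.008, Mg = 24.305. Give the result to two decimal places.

-14.22 percentage points

M((Mg0.34Fe0.66)2SiO4) = 182.324 g/mol, so wt% Si = 28.085/182.324 × 100 = 15.40%.
M(Mg3Si4O10(OH)2) = 379.259 g/mol, so wt% Si = 112.340/379.259 × 100 = 29.62%.
15.40 − 29.62 = -14.22 pp.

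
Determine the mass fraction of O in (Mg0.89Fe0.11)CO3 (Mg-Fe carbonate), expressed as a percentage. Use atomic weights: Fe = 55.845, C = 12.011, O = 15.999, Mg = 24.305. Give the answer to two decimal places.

54.68 mass %

Molar mass of (Mg0.89Fe0.11)CO3: 0.89*24.305 + 0.11*55.845 + 1*12.011 + 3*15.999 = 87.782 g/mol.
Mass of O per formula unit: 3 × 15.999 = 47.997 g.
Weight fraction O = 47.997 / 87.782 = 0.5468.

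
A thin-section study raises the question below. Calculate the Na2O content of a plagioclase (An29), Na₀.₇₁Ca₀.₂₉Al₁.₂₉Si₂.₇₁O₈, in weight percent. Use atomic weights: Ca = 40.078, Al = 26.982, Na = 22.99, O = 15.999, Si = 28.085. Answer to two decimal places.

Molar mass of Na₀.₇₁Ca₀.₂₉Al₁.₂₉Si₂.₇₁O₈ = 0.71×22.99 + 0.29×40.078 + 1.29×26.982 + 2.71×28.085 + 8×15.999 = 266.855 g/mol.
Each formula unit contains 0.71 Na, equivalent to 0.71/2 = 0.3550 mol Na2O.
M(Na2O) = 2×22.99 + 1×15.999 = 61.979 g/mol.
Mass of Na2O per formula unit = 0.3550 × 61.979 = 22.003 g.
Na2O wt% = 22.003 / 266.855 × 100 = 8.25%.

8.25 wt%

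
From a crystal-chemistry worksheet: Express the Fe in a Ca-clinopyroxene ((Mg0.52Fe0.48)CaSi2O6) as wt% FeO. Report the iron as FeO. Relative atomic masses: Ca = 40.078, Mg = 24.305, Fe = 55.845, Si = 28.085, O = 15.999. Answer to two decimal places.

14.88 wt%

Molar mass of (Mg0.52Fe0.48)CaSi2O6 = 0.52*24.305 + 0.48*55.845 + 1*40.078 + 2*28.085 + 6*15.999 = 231.686 g/mol.
Each formula unit contains 0.48 Fe, equivalent to 0.48/1 = 0.4800 mol FeO.
M(FeO) = 1×55.845 + 1×15.999 = 71.844 g/mol.
Mass of FeO per formula unit = 0.4800 × 71.844 = 34.485 g.
FeO wt% = 34.485 / 231.686 × 100 = 14.88%.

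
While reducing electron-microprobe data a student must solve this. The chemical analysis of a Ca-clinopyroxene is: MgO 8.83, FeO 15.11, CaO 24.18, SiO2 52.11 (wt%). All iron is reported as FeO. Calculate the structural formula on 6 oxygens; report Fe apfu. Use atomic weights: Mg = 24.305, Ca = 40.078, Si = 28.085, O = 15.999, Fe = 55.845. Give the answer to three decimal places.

MgO (M=40.304): mol = 0.21908; Mg = 0.21908, O = 0.21908.
FeO (M=71.844): mol = 0.21032; Fe = 0.21032, O = 0.21032.
CaO (M=56.077): mol = 0.43119; Ca = 0.43119, O = 0.43119.
SiO2 (M=60.083): mol = 0.86730; Si = 0.86730, O = 1.73460.
ΣO = 2.59519; factor = 6/ΣO = 2.31197.
Fe apfu = 0.21032 × 2.31197 = 0.486.

0.486 Fe apfu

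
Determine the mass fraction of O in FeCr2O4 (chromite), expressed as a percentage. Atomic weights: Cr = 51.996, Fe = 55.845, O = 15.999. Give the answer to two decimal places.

Formula mass = 1·55.845 + 2·51.996 + 4·15.999 = 223.833 g/mol, of which 63.996 g is O.
So O makes up 63.996/223.833 = 0.2859 of the mass, i.e. 28.59%.

28.59 weight percent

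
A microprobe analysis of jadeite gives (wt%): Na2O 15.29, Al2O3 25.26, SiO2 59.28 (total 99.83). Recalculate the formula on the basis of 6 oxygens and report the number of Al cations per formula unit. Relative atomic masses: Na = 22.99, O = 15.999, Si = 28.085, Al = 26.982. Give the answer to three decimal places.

1.003 Al apfu

Na2O: 15.29/61.979 = 0.24670 mol → 0.49340 mol Na, 0.24670 mol O.
Al2O3: 25.26/101.961 = 0.24774 mol → 0.49548 mol Al, 0.74322 mol O.
SiO2: 59.28/60.083 = 0.98664 mol → 0.98664 mol Si, 1.97328 mol O.
Total oxygen = 2.96320 mol. Normalization factor = 6/2.96320 = 2.02484.
Al per 6 O = 0.49548 × 2.02484 = 1.003.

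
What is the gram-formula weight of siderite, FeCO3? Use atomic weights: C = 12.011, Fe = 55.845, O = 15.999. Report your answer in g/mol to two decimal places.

The formula mass is the sum 1(55.845) + 1(12.011) + 3(15.999).

115.85 g/mol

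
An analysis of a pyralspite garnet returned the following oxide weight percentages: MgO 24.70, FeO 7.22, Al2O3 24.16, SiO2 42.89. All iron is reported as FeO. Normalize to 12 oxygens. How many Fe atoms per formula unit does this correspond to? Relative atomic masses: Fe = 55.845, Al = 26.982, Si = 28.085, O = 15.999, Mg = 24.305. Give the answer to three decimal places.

0.423 Fe apfu

MgO (M=40.304): mol = 0.61284; Mg = 0.61284, O = 0.61284.
FeO (M=71.844): mol = 0.10050; Fe = 0.10050, O = 0.10050.
Al2O3 (M=101.961): mol = 0.23695; Al = 0.47390, O = 0.71085.
SiO2 (M=60.083): mol = 0.71385; Si = 0.71385, O = 1.42770.
ΣO = 2.85189; factor = 12/ΣO = 4.20774.
Fe apfu = 0.10050 × 4.20774 = 0.423.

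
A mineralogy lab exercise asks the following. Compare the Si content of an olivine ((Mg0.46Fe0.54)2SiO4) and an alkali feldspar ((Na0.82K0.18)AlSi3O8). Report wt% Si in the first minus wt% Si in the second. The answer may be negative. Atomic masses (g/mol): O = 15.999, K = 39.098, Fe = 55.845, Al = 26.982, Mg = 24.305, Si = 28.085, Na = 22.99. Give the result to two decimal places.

-15.71 percentage points

First mineral: 28.085 g Si in 174.754 g formula = 16.07 wt% Si.
Second mineral: 84.255 g Si in 265.118 g formula = 31.78 wt% Si.
16.07% − 31.78% gives a difference of -15.71 percentage points.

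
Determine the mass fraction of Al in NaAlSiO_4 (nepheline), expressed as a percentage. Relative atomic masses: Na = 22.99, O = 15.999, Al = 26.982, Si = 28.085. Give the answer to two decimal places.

Molar mass of NaAlSiO_4: 1×22.99 + 1×26.982 + 1×28.085 + 4×15.999 = 142.053 g/mol.
Mass of Al per formula unit: 1 × 26.982 = 26.982 g.
Weight fraction Al = 26.982 / 142.053 = 0.1899.

18.99 weight percent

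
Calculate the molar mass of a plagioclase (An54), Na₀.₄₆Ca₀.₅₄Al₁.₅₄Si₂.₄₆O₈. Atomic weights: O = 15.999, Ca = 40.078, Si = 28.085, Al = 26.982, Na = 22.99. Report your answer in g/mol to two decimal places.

Na: 0.46 × 22.99 = 10.5754
Ca: 0.54 × 40.078 = 21.6421
Al: 1.54 × 26.982 = 41.5523
Si: 2.46 × 28.085 = 69.0891
O: 8 × 15.999 = 127.9920
Summing the contributions gives the formula mass.

270.85 g/mol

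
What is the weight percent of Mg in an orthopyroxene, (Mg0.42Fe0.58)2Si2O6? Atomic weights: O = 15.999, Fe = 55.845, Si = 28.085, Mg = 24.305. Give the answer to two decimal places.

8.60 wt%

M((Mg0.42Fe0.58)2Si2O6) = 237.360 g/mol.
Mg contributes 0.84 × 24.305 = 20.416 g per mole.
20.416/237.360 = 0.0860 → 8.60%.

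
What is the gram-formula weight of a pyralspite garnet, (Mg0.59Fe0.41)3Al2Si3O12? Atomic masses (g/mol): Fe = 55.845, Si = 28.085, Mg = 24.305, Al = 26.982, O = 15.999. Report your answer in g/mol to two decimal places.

441.92 g/mol

M = 1.77×24.305 + 1.23×55.845 + 2×26.982 + 3×28.085 + 12×15.999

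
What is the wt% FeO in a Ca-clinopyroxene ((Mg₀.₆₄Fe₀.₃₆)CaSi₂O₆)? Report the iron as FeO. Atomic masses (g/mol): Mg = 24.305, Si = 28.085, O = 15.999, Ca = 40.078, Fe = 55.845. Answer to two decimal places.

11.35 wt%

Formula mass = 227.901 g/mol.
0.36 Fe → 0.3600 mol FeO per formula unit; M(FeO) = 71.844, so FeO mass = 25.864 g.
25.864/227.901 × 100 = 11.35 wt%.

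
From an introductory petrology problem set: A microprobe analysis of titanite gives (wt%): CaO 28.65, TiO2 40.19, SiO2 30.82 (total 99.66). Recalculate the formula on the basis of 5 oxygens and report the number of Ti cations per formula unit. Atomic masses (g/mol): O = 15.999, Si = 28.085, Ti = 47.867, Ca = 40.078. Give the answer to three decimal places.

0.989 Ti apfu

CaO: 28.65/56.077 = 0.51090 mol → 0.51090 mol Ca, 0.51090 mol O.
TiO2: 40.19/79.865 = 0.50322 mol → 0.50322 mol Ti, 1.00644 mol O.
SiO2: 30.82/60.083 = 0.51296 mol → 0.51296 mol Si, 1.02592 mol O.
Total oxygen = 2.54326 mol. Normalization factor = 5/2.54326 = 1.96598.
Ti per 5 O = 0.50322 × 1.96598 = 0.989.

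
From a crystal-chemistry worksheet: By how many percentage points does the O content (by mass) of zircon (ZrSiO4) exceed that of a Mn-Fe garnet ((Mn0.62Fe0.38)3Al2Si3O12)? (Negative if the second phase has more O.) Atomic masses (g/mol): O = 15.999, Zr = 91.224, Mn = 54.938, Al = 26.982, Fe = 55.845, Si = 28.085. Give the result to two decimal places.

-3.79 percentage points

O in ZrSiO4: molar mass 183.305 g/mol; 4×15.999 = 63.996 g → 34.91 wt%.
O in (Mn0.62Fe0.38)3Al2Si3O12: molar mass 496.055 g/mol; 12×15.999 = 191.988 g → 38.70 wt%.
Difference = 34.91 − 38.70 = -3.79 percentage points.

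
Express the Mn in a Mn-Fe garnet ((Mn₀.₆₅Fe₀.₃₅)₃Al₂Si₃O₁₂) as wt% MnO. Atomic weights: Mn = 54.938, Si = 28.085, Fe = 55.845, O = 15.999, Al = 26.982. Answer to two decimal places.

Molar mass of (Mn₀.₆₅Fe₀.₃₅)₃Al₂Si₃O₁₂ = 1.95·54.938 + 1.05·55.845 + 2·26.982 + 3·28.085 + 12·15.999 = 495.973 g/mol.
Each formula unit contains 1.95 Mn, equivalent to 1.95/1 = 1.9500 mol MnO.
M(MnO) = 1×54.938 + 1×15.999 = 70.937 g/mol.
Mass of MnO per formula unit = 1.9500 × 70.937 = 138.327 g.
MnO wt% = 138.327 / 495.973 × 100 = 27.89%.

27.89 wt%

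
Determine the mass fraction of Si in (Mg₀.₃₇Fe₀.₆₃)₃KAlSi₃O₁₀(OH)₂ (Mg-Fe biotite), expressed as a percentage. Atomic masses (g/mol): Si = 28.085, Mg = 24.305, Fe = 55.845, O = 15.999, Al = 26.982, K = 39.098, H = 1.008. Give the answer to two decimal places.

17.67 weight percent

M((Mg₀.₃₇Fe₀.₆₃)₃KAlSi₃O₁₀(OH)₂) = 476.865 g/mol.
Si contributes 3 × 28.085 = 84.255 g per mole.
84.255/476.865 = 0.1767 → 17.67%.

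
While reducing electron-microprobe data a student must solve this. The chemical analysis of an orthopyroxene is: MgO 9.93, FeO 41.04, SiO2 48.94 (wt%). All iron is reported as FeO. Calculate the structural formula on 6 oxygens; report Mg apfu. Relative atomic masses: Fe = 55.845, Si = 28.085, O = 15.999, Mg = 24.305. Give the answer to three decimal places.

MgO (M=40.304): mol = 0.24638; Mg = 0.24638, O = 0.24638.
FeO (M=71.844): mol = 0.57124; Fe = 0.57124, O = 0.57124.
SiO2 (M=60.083): mol = 0.81454; Si = 0.81454, O = 1.62908.
ΣO = 2.44670; factor = 6/ΣO = 2.45228.
Mg apfu = 0.24638 × 2.45228 = 0.604.

0.604 Mg apfu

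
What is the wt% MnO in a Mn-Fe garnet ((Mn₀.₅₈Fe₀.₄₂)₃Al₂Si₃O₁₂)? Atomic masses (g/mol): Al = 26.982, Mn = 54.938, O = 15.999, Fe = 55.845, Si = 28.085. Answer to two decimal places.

Formula mass = 496.164 g/mol.
1.74 Mn → 1.7400 mol MnO per formula unit; M(MnO) = 70.937, so MnO mass = 123.430 g.
123.430/496.164 × 100 = 24.88 wt%.

24.88 wt%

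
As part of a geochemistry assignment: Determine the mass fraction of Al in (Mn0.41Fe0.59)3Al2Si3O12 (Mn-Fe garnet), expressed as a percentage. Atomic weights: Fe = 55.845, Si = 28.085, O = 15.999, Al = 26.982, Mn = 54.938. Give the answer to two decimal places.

Molar mass of (Mn0.41Fe0.59)3Al2Si3O12: 1.23·54.938 + 1.77·55.845 + 2·26.982 + 3·28.085 + 12·15.999 = 496.626 g/mol.
Mass of Al per formula unit: 2 × 26.982 = 53.964 g.
Weight fraction Al = 53.964 / 496.626 = 0.1087.

10.87 wt%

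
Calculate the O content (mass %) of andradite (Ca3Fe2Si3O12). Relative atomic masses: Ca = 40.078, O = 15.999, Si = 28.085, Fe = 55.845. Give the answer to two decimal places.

Molar mass of Ca3Fe2Si3O12: 3*40.078 + 2*55.845 + 3*28.085 + 12*15.999 = 508.167 g/mol.
Mass of O per formula unit: 12 × 15.999 = 191.988 g.
Weight fraction O = 191.988 / 508.167 = 0.3778.

37.78 mass %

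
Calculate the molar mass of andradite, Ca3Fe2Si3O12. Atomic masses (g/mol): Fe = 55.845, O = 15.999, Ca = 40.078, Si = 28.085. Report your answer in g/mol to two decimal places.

The formula mass is the sum 3(40.078) + 2(55.845) + 3(28.085) + 12(15.999).

508.17 g/mol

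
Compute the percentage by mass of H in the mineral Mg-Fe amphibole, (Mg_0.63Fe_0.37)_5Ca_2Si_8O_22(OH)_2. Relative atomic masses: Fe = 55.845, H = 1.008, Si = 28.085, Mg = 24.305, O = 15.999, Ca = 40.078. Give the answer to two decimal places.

0.23 weight percent

Molar mass of (Mg_0.63Fe_0.37)_5Ca_2Si_8O_22(OH)_2: 3.15*24.305 + 1.85*55.845 + 2*40.078 + 8*28.085 + 24*15.999 + 2*1.008 = 870.702 g/mol.
Mass of H per formula unit: 2 × 1.008 = 2.016 g.
Weight fraction H = 2.016 / 870.702 = 0.0023.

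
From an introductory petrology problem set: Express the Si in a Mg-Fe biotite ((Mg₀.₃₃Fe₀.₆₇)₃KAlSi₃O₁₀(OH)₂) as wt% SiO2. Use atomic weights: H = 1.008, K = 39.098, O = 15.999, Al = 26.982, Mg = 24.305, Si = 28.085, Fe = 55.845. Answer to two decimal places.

37.50 wt%

Molar mass of (Mg₀.₃₃Fe₀.₆₇)₃KAlSi₃O₁₀(OH)₂ = 0.99×24.305 + 2.01×55.845 + 1×39.098 + 1×26.982 + 3×28.085 + 12×15.999 + 2×1.008 = 480.649 g/mol.
Each formula unit contains 3 Si, equivalent to 3/1 = 3.0000 mol SiO2.
M(SiO2) = 1×28.085 + 2×15.999 = 60.083 g/mol.
Mass of SiO2 per formula unit = 3.0000 × 60.083 = 180.249 g.
SiO2 wt% = 180.249 / 480.649 × 100 = 37.50%.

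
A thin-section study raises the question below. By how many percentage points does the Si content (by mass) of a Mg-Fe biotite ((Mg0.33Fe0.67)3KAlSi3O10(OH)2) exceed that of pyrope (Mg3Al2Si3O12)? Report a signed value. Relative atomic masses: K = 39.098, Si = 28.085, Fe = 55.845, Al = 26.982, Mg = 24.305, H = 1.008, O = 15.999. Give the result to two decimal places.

Si in (Mg0.33Fe0.67)3KAlSi3O10(OH)2: molar mass 480.649 g/mol; 3×28.085 = 84.255 g → 17.53 wt%.
Si in Mg3Al2Si3O12: molar mass 403.122 g/mol; 3×28.085 = 84.255 g → 20.90 wt%.
Difference = 17.53 − 20.90 = -3.37 percentage points.

-3.37 percentage points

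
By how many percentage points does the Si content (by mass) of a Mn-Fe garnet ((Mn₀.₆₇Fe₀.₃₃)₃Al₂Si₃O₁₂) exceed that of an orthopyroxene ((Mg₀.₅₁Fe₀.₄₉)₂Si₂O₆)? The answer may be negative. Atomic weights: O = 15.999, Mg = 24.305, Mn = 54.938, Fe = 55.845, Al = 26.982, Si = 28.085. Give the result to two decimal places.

-7.25 percentage points

First mineral: 84.255 g Si in 495.919 g formula = 16.99 wt% Si.
Second mineral: 56.170 g Si in 231.683 g formula = 24.24 wt% Si.
16.99% − 24.24% gives a difference of -7.25 percentage points.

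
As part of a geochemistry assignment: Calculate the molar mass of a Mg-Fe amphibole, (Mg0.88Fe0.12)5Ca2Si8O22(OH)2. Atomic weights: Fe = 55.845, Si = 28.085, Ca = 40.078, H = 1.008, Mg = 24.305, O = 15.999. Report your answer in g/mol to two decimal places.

Mg: 4.40 × 24.305 = 106.9420
Fe: 0.60 × 55.845 = 33.5070
Ca: 2 × 40.078 = 80.1560
Si: 8 × 28.085 = 224.6800
O: 24 × 15.999 = 383.9760
H: 2 × 1.008 = 2.0160
Summing the contributions gives the formula mass.

831.28 g/mol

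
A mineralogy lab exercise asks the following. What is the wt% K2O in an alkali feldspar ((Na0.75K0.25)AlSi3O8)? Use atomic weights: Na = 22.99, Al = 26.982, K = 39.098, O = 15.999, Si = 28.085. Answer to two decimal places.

M((Na0.75K0.25)AlSi3O8) = 266.246 g/mol; M(K2O) = 94.195 g/mol.
Moles K2O per formula unit = 0.25 K ÷ 2 = 0.1250.
K2O fraction = (0.1250 × 94.195) / 266.246 = 11.774/266.246 = 0.0442.

4.42 wt%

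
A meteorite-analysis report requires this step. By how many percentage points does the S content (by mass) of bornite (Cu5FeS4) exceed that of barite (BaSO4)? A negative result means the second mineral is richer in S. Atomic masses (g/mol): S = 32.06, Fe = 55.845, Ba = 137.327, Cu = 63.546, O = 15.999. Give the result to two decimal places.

11.82 percentage points

First mineral: 128.240 g S in 501.815 g formula = 25.56 wt% S.
Second mineral: 32.060 g S in 233.383 g formula = 13.74 wt% S.
25.56% − 13.74% gives a difference of 11.82 percentage points.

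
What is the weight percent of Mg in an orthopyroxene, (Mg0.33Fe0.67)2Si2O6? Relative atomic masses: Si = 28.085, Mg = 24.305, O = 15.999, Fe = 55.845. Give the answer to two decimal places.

M((Mg0.33Fe0.67)2Si2O6) = 243.038 g/mol.
Mg contributes 0.66 × 24.305 = 16.041 g per mole.
16.041/243.038 = 0.0660 → 6.60%.

6.60 wt%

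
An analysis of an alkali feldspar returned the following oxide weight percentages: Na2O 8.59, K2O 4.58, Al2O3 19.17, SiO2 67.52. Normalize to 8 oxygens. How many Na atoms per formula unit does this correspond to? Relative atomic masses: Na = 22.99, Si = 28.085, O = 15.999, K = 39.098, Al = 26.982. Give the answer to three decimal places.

0.739 Na apfu

Na2O: 8.59/61.979 = 0.13860 mol → 0.27720 mol Na, 0.13860 mol O.
K2O: 4.58/94.195 = 0.04862 mol → 0.09724 mol K, 0.04862 mol O.
Al2O3: 19.17/101.961 = 0.18801 mol → 0.37602 mol Al, 0.56403 mol O.
SiO2: 67.52/60.083 = 1.12378 mol → 1.12378 mol Si, 2.24756 mol O.
Total oxygen = 2.99881 mol. Normalization factor = 8/2.99881 = 2.66772.
Na per 8 O = 0.27720 × 2.66772 = 0.739.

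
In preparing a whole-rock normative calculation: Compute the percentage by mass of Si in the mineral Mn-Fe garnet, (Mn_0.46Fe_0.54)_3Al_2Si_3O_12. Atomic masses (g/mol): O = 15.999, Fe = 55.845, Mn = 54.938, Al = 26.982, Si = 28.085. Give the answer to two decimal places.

Molar mass of (Mn_0.46Fe_0.54)_3Al_2Si_3O_12: 1.38×54.938 + 1.62×55.845 + 2×26.982 + 3×28.085 + 12×15.999 = 496.490 g/mol.
Mass of Si per formula unit: 3 × 28.085 = 84.255 g.
Weight fraction Si = 84.255 / 496.490 = 0.1697.

16.97 weight percent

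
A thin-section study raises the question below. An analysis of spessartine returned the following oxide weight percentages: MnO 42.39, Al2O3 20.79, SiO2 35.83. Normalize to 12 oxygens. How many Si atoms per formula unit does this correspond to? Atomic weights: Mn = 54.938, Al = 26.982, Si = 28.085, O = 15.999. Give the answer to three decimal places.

MnO (M=70.937): mol = 0.59757; Mn = 0.59757, O = 0.59757.
Al2O3 (M=101.961): mol = 0.20390; Al = 0.40780, O = 0.61170.
SiO2 (M=60.083): mol = 0.59634; Si = 0.59634, O = 1.19268.
ΣO = 2.40195; factor = 12/ΣO = 4.99594.
Si apfu = 0.59634 × 4.99594 = 2.979.

2.979 Si apfu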